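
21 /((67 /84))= 1764 /67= 26.33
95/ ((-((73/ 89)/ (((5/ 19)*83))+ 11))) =-3508825/ 407672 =-8.61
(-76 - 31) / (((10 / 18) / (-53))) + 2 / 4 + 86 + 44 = 103383 / 10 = 10338.30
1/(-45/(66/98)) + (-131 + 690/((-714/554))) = -8326582/12495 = -666.39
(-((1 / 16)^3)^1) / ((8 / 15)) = -15 / 32768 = -0.00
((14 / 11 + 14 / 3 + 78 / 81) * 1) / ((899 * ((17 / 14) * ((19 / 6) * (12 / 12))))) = 0.00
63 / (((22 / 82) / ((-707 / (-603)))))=202909 / 737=275.32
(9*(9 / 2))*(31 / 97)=2511 / 194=12.94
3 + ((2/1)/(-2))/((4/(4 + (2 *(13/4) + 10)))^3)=-131.61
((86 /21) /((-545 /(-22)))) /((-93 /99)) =-20812 /118265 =-0.18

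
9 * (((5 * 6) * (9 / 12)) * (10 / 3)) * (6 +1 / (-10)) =7965 / 2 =3982.50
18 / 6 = 3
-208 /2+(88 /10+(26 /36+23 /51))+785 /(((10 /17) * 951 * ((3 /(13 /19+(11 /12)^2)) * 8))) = -997232719141 /10615898880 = -93.94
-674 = -674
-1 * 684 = -684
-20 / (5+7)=-5 / 3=-1.67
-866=-866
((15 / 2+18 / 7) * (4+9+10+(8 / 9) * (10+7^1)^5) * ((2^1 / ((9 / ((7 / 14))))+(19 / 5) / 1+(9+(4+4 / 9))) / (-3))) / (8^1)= -416957125541 / 45360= -9192176.49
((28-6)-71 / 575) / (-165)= -4193 / 31625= -0.13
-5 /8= -0.62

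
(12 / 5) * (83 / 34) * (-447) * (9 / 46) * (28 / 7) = -4006908 / 1955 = -2049.57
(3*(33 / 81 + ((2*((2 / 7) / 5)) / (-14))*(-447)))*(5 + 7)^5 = 741878784 / 245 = 3028076.67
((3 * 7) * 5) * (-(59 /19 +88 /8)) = -28140 /19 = -1481.05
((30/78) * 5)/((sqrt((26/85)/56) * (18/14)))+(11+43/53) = 626/53+350 * sqrt(7735)/1521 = 32.05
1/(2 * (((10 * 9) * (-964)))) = -0.00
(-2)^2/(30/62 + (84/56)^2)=496/339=1.46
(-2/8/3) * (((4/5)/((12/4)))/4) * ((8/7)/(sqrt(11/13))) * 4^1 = -8 * sqrt(143)/3465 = -0.03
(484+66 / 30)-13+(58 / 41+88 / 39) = 3812584 / 7995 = 476.87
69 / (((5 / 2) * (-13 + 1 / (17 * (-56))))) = -2.12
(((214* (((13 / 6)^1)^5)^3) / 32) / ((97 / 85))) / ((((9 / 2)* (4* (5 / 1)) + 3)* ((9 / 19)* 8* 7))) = 8845178242299953263385 / 34203768446615814144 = 258.60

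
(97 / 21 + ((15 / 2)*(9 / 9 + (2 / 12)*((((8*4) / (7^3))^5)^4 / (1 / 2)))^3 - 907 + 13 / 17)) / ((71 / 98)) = -35872580209496942398356829090088923787468891326522209167607853121558888103940086364468200868075723211859975577068982339180315385303481605904507002804776622651 / 29067046278175880696298261504774210778624803160851469064546439723435083223089815975292011568954012047781998470971576943886805110652594722737882281053559487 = -1234.13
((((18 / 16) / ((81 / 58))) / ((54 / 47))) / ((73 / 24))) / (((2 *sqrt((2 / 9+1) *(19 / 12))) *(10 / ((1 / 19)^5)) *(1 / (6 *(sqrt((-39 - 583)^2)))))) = 847786 *sqrt(627) / 1700002909935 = 0.00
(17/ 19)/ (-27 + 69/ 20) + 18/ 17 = 155302/ 152133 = 1.02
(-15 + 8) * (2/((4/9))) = -63/2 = -31.50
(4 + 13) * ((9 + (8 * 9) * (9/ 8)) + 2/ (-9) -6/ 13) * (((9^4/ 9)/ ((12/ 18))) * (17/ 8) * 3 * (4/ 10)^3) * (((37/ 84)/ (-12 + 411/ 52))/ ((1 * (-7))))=10406.54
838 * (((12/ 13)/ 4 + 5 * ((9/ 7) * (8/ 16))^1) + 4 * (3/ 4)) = 491487/ 91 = 5400.96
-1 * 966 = -966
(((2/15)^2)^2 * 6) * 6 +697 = 3920689/5625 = 697.01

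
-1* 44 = -44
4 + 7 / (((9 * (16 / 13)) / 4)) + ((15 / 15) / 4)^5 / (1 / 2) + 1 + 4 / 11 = 400099 / 50688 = 7.89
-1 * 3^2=-9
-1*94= -94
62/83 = 0.75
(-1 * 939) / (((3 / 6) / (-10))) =18780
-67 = -67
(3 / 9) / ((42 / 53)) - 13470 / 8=-424199 / 252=-1683.33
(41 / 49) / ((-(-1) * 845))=41 / 41405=0.00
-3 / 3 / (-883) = 1 / 883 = 0.00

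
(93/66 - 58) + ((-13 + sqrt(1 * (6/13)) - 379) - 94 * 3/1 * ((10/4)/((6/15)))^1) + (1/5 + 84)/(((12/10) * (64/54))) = -1514929/704 + sqrt(78)/13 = -2151.21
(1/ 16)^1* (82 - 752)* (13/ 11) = -4355/ 88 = -49.49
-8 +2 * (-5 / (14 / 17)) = -141 / 7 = -20.14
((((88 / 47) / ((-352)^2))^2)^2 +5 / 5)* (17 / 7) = 2.43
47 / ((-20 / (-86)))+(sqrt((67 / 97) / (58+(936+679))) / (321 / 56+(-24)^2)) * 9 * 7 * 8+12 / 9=1344 * sqrt(10872827) / 251744197+6103 / 30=203.45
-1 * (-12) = 12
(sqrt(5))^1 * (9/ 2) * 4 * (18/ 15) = 108 * sqrt(5)/ 5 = 48.30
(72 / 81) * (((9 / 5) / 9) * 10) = 16 / 9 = 1.78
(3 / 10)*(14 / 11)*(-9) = -189 / 55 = -3.44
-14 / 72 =-7 / 36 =-0.19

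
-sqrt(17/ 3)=-sqrt(51)/ 3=-2.38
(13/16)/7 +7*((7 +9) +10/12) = 39631/336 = 117.95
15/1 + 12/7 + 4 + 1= 152/7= 21.71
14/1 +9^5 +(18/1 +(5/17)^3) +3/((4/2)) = 580544895/9826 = 59082.53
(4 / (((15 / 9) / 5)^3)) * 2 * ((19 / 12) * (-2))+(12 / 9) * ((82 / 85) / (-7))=-1221268 / 1785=-684.18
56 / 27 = 2.07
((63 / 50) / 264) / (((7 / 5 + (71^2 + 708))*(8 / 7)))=49 / 67471360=0.00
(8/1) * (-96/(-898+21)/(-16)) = -48/877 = -0.05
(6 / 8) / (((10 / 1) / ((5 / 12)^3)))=25 / 4608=0.01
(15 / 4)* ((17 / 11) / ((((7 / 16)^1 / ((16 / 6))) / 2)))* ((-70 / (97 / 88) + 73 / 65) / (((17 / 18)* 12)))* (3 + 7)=-377586240 / 97097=-3888.75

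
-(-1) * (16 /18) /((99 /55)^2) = 200 /729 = 0.27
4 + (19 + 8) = 31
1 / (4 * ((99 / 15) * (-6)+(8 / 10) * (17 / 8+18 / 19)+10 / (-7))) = -665 / 102598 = -0.01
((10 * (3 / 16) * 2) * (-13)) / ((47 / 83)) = -86.09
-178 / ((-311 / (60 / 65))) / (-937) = -2136 / 3788291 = -0.00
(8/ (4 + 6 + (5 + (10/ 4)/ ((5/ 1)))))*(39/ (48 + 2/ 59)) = 1416/ 3379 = 0.42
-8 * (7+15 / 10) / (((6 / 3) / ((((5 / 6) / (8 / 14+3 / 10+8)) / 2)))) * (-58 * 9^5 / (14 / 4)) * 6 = 215638200 / 23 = 9375573.91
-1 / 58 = -0.02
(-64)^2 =4096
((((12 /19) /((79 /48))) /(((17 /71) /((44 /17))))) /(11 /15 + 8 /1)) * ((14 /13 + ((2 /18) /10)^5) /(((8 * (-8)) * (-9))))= 0.00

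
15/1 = 15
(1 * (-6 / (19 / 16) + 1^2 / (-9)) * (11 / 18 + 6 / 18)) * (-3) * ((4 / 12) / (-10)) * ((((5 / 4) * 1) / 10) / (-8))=15011 / 1969920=0.01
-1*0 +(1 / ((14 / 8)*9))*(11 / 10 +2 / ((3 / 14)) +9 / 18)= 0.69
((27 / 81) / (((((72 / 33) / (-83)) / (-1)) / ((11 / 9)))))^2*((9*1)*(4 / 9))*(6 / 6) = 100861849 / 104976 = 960.81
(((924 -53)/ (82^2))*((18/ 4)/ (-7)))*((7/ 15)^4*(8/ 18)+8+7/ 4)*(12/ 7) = -15510585961/ 11119815000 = -1.39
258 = 258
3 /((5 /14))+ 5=67 /5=13.40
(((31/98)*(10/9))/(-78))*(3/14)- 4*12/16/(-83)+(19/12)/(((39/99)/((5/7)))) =19359421/6661746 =2.91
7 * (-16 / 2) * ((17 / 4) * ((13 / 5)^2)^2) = -6797518 / 625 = -10876.03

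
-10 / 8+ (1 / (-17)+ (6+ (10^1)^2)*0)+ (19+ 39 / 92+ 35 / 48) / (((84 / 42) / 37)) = 13945493 / 37536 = 371.52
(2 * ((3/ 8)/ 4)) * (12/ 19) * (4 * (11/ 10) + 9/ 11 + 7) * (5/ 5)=1512/ 1045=1.45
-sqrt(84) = -2 * sqrt(21) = -9.17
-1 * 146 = -146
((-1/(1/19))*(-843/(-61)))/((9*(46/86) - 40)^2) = -0.21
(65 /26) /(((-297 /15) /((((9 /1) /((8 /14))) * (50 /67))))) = -4375 /2948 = -1.48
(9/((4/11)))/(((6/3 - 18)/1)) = -99/64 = -1.55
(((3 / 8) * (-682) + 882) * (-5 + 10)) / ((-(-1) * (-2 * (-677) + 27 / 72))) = 5010 / 2167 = 2.31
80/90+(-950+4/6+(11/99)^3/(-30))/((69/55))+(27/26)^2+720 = -34.75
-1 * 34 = -34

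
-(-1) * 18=18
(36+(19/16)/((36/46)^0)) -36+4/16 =23/16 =1.44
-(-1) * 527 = 527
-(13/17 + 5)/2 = -49/17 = -2.88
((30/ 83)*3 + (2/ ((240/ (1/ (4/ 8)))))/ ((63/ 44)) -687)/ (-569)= 53798882/ 44629515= 1.21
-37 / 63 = -0.59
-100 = -100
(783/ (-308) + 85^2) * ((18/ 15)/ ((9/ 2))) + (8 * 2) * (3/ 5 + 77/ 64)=1806271/ 924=1954.84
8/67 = 0.12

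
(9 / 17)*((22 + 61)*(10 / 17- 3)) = -30627 / 289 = -105.98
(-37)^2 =1369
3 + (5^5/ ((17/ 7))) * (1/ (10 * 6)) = 4987/ 204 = 24.45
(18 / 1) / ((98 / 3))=27 / 49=0.55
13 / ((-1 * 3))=-13 / 3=-4.33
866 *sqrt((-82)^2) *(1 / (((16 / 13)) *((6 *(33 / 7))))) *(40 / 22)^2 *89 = 7189077350 / 11979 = 600140.02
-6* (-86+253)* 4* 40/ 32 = -5010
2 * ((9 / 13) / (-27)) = -2 / 39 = -0.05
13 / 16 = 0.81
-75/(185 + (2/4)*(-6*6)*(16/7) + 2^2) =-35/69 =-0.51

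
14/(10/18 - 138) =-0.10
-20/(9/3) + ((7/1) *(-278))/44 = -3359/66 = -50.89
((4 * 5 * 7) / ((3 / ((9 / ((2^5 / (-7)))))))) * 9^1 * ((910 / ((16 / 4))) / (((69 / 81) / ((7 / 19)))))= -568856925 / 6992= -81358.26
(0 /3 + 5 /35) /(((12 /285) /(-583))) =-55385 /28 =-1978.04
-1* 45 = -45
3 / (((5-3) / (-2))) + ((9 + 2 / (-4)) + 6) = 23 / 2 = 11.50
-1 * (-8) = 8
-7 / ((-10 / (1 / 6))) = 7 / 60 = 0.12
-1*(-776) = 776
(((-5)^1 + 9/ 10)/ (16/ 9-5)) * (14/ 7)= 369/ 145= 2.54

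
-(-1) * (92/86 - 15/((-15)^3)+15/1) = 155518/9675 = 16.07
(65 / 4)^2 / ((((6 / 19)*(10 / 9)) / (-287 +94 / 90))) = -10329787 / 48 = -215203.90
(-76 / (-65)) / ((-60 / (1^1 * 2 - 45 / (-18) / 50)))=-0.04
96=96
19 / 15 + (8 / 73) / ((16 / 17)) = 3029 / 2190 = 1.38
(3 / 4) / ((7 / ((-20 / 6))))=-5 / 14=-0.36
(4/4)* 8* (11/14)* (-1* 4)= -176/7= -25.14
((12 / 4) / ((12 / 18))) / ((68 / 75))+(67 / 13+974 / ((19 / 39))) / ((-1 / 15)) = -1009818915 / 33592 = -30061.29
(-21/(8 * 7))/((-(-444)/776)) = -97/148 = -0.66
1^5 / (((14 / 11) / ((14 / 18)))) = 11 / 18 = 0.61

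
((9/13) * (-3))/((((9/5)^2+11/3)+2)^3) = -0.00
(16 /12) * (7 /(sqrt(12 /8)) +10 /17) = 40 /51 +28 * sqrt(6) /9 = 8.40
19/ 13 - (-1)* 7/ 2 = 129/ 26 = 4.96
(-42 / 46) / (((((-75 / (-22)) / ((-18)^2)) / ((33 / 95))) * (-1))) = 1646568 / 54625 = 30.14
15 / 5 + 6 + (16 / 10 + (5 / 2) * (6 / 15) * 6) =83 / 5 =16.60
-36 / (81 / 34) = -136 / 9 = -15.11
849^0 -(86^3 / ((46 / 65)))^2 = -427324142111871 / 529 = -807796109852.31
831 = 831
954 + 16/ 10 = 4778/ 5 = 955.60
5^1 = 5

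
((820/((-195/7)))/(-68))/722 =287/478686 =0.00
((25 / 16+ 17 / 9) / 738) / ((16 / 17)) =8449 / 1700352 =0.00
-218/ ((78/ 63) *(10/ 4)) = -4578/ 65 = -70.43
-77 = -77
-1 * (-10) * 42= 420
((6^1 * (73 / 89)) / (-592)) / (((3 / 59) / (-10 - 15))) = 107675 / 26344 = 4.09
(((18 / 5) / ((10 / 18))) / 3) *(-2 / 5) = -108 / 125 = -0.86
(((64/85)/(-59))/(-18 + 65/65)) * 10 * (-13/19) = -1664/323969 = -0.01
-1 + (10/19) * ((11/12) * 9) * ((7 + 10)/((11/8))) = 1001/19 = 52.68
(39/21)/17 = 13/119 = 0.11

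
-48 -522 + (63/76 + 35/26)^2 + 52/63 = -34711624889/61497072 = -564.44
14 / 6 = 7 / 3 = 2.33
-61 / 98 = -0.62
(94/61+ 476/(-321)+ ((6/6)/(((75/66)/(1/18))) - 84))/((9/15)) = -123203153/881145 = -139.82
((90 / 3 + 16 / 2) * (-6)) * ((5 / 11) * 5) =-5700 / 11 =-518.18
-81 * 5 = -405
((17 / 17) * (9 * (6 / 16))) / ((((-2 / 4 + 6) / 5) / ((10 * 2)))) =675 / 11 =61.36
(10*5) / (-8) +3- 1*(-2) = -5 / 4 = -1.25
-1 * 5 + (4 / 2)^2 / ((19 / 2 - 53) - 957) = -10013 / 2001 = -5.00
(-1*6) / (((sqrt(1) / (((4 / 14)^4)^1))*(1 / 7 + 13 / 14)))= -64 / 1715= -0.04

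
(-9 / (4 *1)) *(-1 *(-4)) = -9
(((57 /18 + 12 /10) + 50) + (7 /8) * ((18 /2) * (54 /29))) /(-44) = -120113 /76560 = -1.57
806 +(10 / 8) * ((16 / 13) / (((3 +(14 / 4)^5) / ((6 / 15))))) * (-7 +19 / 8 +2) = 177108962 / 219739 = 806.00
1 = 1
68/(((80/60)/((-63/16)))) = -200.81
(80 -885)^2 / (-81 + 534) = 648025 / 453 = 1430.52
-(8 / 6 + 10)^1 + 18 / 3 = -16 / 3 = -5.33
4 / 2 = 2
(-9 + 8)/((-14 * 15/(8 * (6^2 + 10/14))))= 1.40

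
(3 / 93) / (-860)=-1 / 26660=-0.00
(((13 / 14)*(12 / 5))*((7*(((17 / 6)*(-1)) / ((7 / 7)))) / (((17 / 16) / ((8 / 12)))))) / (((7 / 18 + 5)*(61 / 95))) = -47424 / 5917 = -8.01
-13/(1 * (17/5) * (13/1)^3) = -5/2873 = -0.00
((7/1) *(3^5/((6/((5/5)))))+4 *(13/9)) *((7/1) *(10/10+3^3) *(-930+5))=-472014550/9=-52446061.11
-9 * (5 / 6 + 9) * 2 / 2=-177 / 2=-88.50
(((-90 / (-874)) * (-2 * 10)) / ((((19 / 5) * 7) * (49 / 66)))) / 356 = -74250 / 253465681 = -0.00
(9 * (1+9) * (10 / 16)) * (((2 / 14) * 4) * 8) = 1800 / 7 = 257.14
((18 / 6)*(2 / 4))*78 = 117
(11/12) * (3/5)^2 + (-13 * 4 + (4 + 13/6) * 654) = 398133/100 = 3981.33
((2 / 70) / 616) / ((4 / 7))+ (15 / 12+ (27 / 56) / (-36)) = 3809 / 3080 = 1.24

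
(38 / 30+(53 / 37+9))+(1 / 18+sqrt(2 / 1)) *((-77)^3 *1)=-456533 *sqrt(2)-84419647 / 3330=-670986.41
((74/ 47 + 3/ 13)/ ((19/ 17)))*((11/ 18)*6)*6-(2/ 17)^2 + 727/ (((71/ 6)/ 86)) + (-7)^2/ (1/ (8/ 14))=1273699219082/ 238205071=5347.07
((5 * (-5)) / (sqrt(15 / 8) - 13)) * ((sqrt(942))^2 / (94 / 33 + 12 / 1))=155430 * sqrt(30) / 65513 + 8082360 / 65513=136.37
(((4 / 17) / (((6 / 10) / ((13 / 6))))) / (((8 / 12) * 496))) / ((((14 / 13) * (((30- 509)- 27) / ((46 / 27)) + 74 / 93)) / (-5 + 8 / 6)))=55 / 1862112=0.00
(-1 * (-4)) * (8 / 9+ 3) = 140 / 9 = 15.56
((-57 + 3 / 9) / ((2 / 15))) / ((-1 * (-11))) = -425 / 11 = -38.64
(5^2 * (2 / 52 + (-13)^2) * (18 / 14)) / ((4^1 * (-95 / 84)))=-593325 / 494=-1201.06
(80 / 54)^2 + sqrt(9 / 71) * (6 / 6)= 3 * sqrt(71) / 71 + 1600 / 729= 2.55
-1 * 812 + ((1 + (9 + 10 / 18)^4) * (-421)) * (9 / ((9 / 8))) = -184259773268 / 6561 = -28084098.96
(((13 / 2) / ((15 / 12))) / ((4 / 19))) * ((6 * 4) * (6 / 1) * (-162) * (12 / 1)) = -34572096 / 5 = -6914419.20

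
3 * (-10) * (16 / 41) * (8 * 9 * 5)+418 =-155662 / 41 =-3796.63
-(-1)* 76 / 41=76 / 41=1.85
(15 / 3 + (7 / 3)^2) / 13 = 94 / 117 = 0.80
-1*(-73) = 73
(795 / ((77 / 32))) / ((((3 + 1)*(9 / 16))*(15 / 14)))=13568 / 99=137.05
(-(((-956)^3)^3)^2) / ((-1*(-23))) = -19342572125575581430011060000000000000000000000000000.00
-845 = -845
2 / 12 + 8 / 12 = 5 / 6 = 0.83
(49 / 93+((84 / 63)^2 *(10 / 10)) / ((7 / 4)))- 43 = -41.46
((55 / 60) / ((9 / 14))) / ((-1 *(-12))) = 77 / 648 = 0.12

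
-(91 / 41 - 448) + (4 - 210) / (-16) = 150439 / 328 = 458.66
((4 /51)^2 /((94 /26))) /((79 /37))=0.00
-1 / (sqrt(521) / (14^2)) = -196*sqrt(521) / 521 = -8.59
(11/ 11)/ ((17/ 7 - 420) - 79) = -7/ 3476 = -0.00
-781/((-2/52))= 20306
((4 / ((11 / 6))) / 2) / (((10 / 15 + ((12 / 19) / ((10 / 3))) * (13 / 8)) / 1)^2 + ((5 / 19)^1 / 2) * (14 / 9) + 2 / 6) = 5198400 / 7089577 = 0.73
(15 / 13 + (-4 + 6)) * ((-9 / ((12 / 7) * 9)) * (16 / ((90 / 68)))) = -39032 / 1755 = -22.24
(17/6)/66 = 17/396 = 0.04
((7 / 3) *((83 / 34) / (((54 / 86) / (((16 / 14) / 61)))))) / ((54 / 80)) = 571040 / 2267919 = 0.25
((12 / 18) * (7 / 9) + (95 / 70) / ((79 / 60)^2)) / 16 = 0.08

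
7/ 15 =0.47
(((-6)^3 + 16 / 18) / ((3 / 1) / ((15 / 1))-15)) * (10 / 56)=6050 / 2331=2.60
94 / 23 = 4.09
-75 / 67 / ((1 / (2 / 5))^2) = -12 / 67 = -0.18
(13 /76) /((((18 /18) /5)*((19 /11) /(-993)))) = -709995 /1444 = -491.69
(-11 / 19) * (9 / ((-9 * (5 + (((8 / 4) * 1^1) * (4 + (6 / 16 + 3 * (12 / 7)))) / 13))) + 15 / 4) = -1507 / 724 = -2.08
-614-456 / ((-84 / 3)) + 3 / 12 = -16729 / 28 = -597.46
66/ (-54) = -11/ 9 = -1.22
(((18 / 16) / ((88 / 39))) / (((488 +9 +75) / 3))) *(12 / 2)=243 / 15488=0.02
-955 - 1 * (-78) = -877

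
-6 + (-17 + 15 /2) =-31 /2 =-15.50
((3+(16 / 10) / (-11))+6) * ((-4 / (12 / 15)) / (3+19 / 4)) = -1948 / 341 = -5.71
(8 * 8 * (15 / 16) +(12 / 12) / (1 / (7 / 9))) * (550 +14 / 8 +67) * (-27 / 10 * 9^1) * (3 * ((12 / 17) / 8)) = -65795895 / 272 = -241896.67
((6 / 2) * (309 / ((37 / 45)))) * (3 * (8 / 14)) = 500580 / 259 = 1932.74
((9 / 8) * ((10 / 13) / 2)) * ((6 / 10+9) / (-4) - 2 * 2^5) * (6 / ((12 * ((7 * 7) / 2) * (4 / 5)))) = -3735 / 5096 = -0.73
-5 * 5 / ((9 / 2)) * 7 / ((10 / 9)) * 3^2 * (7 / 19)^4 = -756315 / 130321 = -5.80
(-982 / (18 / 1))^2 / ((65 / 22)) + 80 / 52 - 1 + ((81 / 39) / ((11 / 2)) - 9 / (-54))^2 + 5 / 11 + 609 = 53588680489 / 33127380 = 1617.66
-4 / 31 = -0.13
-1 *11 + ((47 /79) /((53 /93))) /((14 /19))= -561749 /58618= -9.58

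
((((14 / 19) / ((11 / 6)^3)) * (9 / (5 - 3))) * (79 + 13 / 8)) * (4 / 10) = 438858 / 25289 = 17.35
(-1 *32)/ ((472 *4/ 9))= -9/ 59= -0.15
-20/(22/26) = -260/11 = -23.64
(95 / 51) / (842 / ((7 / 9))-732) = 665 / 125154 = 0.01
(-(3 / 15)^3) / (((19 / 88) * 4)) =-0.01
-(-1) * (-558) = -558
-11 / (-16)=11 / 16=0.69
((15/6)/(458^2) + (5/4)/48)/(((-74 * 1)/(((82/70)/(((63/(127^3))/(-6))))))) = 629457853985/7823358144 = 80.46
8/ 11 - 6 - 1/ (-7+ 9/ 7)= -2243/ 440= -5.10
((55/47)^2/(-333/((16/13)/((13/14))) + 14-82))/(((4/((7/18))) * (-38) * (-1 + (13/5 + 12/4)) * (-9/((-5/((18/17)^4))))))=309497505625/293482967198425416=0.00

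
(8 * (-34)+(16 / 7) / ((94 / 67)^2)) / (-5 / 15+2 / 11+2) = -146.52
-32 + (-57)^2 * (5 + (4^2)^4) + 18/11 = 2342369465/11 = 212942678.64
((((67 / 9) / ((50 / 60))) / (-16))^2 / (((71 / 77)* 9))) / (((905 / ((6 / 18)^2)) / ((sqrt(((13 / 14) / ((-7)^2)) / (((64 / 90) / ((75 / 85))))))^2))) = 641927 / 5919372103680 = 0.00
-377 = -377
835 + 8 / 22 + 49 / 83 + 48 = 807050 / 913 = 883.95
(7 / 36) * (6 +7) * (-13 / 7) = -169 / 36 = -4.69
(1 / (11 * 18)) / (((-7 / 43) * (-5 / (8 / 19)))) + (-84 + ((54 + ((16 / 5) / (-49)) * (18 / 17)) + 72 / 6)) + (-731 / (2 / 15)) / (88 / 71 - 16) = 1160500636859 / 3284165808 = 353.36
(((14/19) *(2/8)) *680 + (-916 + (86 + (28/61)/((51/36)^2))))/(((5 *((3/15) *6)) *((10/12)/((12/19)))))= -2831708424/31820345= -88.99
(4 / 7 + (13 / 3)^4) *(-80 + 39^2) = 288561691 / 567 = 508927.14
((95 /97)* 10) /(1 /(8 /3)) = 7600 /291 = 26.12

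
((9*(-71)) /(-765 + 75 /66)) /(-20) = -7029 /168050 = -0.04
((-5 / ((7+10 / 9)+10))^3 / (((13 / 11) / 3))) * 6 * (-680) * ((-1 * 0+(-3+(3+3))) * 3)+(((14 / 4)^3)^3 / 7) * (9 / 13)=281228926287123 / 28825452032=9756.27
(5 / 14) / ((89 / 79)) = 0.32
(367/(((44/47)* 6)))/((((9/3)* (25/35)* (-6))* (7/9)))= -17249/2640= -6.53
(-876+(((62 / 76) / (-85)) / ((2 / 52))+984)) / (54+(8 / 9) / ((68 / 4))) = 1566153 / 785650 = 1.99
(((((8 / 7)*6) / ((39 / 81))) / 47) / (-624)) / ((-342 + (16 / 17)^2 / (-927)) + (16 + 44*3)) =7233381 / 2889775126238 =0.00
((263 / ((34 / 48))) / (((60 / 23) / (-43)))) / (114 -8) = -260107 / 4505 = -57.74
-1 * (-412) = 412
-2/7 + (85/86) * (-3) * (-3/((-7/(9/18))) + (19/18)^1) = -3658/903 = -4.05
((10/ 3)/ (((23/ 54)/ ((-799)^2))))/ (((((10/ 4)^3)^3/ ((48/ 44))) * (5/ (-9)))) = -1270836781056/ 494140625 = -2571.81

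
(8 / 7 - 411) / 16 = -2869 / 112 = -25.62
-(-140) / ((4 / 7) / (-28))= -6860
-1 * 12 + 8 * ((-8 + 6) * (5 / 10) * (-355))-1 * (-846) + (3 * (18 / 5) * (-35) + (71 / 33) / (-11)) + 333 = 1317256 / 363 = 3628.80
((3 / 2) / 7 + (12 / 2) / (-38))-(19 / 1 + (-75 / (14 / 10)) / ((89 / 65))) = 477779 / 23674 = 20.18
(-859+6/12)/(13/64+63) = -54944/4045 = -13.58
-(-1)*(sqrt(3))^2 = 3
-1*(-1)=1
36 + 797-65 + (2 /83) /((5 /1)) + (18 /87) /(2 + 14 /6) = 120165664 /156455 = 768.05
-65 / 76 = -0.86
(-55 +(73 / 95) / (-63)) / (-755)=329248 / 4518675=0.07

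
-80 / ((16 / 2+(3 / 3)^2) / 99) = -880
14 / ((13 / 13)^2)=14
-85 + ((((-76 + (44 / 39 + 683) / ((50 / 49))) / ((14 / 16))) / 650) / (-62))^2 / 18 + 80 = -425536247143635689 / 85107518163281250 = -5.00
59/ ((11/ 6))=32.18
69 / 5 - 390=-1881 / 5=-376.20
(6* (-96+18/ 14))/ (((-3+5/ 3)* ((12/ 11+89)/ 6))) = 196911/ 6937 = 28.39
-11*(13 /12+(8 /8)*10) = -1463 /12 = -121.92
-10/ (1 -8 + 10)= -10/ 3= -3.33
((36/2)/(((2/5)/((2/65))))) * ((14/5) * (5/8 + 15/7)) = 279/26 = 10.73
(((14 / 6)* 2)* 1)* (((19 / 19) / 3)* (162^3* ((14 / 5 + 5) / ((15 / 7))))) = 601827408 / 25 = 24073096.32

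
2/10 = 1/5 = 0.20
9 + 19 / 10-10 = 9 / 10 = 0.90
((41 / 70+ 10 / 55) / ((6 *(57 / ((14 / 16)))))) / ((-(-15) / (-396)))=-197 / 3800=-0.05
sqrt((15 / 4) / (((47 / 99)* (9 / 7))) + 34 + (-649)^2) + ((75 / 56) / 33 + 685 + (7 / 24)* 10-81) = 1121657 / 1848 + sqrt(3722086745) / 94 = 1255.99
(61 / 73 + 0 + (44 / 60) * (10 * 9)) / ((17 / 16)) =62.90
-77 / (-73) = 77 / 73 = 1.05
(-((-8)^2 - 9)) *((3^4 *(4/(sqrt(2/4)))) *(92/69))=-23760 *sqrt(2)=-33601.71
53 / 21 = 2.52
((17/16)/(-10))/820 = -17/131200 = -0.00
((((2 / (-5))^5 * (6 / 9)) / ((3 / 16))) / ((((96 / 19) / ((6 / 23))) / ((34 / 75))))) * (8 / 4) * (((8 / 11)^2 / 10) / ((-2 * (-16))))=-82688 / 29351953125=-0.00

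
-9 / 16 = -0.56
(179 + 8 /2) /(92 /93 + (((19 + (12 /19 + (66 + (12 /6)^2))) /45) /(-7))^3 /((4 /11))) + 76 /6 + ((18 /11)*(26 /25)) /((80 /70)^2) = 68754112315099354307 /324898969756587600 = 211.62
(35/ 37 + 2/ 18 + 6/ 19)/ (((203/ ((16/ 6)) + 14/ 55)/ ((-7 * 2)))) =-7643680/ 30375927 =-0.25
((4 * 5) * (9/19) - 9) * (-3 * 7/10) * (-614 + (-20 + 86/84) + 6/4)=119349/190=628.15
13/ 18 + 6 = 121/ 18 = 6.72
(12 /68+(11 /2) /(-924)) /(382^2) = 487 /416758944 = 0.00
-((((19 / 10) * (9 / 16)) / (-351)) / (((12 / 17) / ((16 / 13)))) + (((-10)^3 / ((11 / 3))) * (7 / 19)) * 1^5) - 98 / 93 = 39193557757 / 394182360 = 99.43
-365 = -365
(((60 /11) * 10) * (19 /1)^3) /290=411540 /319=1290.09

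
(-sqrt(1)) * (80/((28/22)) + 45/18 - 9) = -789/14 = -56.36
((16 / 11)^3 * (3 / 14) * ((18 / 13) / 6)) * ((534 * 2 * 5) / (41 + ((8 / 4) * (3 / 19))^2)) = 35532103680 / 1797072277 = 19.77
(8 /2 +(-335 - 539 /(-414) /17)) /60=-5.52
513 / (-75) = -171 / 25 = -6.84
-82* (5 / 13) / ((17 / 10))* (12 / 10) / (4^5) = -615 / 28288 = -0.02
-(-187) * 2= 374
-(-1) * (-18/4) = -9/2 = -4.50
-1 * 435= -435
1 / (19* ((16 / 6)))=3 / 152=0.02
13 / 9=1.44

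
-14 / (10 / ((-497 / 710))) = 49 / 50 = 0.98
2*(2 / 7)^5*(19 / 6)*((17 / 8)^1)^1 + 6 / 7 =44510 / 50421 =0.88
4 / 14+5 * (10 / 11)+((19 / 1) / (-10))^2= 64997 / 7700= 8.44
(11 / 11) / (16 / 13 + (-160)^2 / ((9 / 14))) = 117 / 4659344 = 0.00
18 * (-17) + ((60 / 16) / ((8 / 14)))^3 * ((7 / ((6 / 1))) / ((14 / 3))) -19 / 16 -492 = -11936263 / 16384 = -728.53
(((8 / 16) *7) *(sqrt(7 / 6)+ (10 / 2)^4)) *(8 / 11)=14 *sqrt(42) / 33+ 17500 / 11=1593.66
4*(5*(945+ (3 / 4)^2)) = 75645 / 4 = 18911.25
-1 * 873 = -873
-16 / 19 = -0.84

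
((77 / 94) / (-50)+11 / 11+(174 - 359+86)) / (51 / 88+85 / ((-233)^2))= -550213260366 / 3262057325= -168.67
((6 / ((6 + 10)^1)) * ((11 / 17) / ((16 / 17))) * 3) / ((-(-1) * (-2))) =-99 / 256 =-0.39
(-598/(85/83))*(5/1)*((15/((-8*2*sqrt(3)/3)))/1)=372255*sqrt(3)/136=4740.92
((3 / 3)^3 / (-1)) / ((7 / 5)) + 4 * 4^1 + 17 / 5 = 654 / 35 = 18.69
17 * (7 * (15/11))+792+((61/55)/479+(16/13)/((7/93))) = 970.63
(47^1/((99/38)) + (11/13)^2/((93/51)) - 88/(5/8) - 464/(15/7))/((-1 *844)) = 0.40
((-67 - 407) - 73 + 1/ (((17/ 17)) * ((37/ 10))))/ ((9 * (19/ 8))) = -25.58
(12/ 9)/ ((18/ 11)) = 22/ 27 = 0.81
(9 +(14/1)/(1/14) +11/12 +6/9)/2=2479/24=103.29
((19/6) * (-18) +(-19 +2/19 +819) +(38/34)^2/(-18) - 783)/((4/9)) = -3949975/43928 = -89.92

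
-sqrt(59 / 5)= -sqrt(295) / 5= -3.44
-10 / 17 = -0.59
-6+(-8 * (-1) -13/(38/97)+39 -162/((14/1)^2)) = 6.99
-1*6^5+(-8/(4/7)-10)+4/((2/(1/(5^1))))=-38998/5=-7799.60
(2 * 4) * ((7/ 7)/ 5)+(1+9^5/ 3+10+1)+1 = 98488/ 5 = 19697.60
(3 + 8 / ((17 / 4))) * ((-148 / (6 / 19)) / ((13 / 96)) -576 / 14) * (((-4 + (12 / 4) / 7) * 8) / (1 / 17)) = 5290220800 / 637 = 8304899.22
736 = 736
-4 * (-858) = 3432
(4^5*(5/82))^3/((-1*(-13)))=16777216000/895973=18725.14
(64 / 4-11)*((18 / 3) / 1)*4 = 120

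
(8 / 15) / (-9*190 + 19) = -8 / 25365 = -0.00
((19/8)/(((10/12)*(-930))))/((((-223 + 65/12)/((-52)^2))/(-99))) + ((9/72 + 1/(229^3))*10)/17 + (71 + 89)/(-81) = -759193952056468307/133847095979967300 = -5.67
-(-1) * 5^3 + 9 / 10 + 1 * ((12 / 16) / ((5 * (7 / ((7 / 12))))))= 125.91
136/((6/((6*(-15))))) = -2040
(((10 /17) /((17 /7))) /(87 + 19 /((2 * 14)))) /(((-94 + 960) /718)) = 140728 /61442267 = 0.00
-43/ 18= -2.39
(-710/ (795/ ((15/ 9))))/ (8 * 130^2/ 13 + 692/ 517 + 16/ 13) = -2385955/ 16674886818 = -0.00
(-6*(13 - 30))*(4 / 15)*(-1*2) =-272 / 5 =-54.40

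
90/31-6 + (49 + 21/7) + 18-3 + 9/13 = 64.60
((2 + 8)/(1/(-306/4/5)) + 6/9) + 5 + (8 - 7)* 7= -421/3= -140.33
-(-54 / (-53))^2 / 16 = -729 / 11236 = -0.06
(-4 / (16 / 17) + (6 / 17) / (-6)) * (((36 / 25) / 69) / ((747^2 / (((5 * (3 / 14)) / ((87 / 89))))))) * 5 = -26077 / 29527232238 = -0.00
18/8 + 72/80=63/20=3.15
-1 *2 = -2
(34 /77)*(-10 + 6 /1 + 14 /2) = 102 /77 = 1.32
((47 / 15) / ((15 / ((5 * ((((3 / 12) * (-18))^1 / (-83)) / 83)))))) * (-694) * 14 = -228326 / 34445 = -6.63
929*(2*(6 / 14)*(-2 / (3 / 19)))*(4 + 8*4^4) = -144879408 / 7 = -20697058.29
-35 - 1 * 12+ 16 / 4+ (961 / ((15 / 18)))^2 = 33245681 / 25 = 1329827.24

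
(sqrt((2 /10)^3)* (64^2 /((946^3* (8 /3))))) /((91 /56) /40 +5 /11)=4096* sqrt(5) /27947108035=0.00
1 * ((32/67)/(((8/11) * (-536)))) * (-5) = 0.01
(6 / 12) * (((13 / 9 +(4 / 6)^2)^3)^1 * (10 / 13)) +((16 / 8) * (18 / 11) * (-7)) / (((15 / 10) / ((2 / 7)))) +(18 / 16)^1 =-539225 / 833976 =-0.65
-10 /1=-10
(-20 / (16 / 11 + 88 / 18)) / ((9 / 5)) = -275 / 157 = -1.75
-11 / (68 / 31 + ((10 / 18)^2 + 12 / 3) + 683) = -0.02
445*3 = 1335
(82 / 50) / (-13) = -41 / 325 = -0.13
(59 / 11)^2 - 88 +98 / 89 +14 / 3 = -1727249 / 32307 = -53.46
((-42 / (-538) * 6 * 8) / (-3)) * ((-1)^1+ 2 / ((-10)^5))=1050021 / 840625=1.25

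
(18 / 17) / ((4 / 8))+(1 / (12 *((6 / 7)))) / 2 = 5303 / 2448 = 2.17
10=10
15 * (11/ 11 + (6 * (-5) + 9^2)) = 780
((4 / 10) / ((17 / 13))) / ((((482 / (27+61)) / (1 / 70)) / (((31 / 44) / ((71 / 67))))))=27001 / 50905225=0.00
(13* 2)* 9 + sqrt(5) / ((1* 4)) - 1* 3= sqrt(5) / 4 + 231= 231.56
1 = 1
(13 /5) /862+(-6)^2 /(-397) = -149999 /1711070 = -0.09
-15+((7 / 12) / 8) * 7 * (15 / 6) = -13.72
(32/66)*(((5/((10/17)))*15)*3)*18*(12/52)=110160/143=770.35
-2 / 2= -1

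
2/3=0.67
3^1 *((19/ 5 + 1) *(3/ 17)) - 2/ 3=478/ 255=1.87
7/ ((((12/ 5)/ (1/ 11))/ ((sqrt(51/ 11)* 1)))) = 35* sqrt(561)/ 1452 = 0.57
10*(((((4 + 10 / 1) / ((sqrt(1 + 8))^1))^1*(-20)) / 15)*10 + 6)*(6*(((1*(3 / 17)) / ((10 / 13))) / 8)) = -3289 / 34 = -96.74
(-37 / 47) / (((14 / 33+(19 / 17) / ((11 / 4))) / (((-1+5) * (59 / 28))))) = -1224663 / 153314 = -7.99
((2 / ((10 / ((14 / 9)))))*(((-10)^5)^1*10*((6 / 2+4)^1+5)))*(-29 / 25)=12992000 / 3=4330666.67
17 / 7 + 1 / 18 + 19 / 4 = 1823 / 252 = 7.23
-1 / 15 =-0.07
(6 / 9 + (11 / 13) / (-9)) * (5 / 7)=335 / 819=0.41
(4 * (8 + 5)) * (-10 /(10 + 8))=-260 /9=-28.89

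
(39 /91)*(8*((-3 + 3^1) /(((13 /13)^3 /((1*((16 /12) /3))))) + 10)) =240 /7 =34.29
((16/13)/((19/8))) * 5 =640/247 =2.59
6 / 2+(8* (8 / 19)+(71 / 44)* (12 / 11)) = 8.13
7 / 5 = 1.40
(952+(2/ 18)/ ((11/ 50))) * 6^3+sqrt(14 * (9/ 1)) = 3 * sqrt(14)+2263152/ 11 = 205752.32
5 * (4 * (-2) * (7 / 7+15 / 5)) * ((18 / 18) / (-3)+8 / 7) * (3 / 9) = -2720 / 63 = -43.17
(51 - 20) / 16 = 31 / 16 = 1.94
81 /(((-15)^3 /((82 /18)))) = -41 /375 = -0.11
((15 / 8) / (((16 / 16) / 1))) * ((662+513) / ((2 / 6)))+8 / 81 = 4282939 / 648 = 6609.47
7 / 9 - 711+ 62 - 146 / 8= -23993 / 36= -666.47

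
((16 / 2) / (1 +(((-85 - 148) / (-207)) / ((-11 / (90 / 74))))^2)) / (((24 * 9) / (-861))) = -25149328127 / 800869914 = -31.40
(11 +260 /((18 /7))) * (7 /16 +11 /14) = 138233 /1008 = 137.14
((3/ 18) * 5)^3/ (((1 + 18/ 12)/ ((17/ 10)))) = 85/ 216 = 0.39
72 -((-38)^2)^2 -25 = -2085089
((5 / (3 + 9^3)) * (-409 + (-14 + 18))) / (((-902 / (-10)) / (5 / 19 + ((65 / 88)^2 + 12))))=-6360616125 / 16191433984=-0.39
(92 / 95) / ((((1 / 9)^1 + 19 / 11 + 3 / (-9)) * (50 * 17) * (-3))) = -1518 / 6015875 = -0.00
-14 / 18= -7 / 9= -0.78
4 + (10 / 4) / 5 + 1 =11 / 2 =5.50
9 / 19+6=123 / 19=6.47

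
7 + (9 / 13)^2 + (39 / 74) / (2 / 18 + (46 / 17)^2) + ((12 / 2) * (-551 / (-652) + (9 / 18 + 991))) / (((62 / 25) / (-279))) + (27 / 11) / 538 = -156221873277589133141 / 233227759639732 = -669825.38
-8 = -8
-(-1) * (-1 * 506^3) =-129554216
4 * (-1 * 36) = -144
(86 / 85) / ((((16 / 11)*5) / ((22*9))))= 46827 / 1700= 27.55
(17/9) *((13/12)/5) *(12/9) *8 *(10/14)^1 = 1768/567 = 3.12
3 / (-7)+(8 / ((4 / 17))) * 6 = 1425 / 7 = 203.57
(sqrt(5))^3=5 * sqrt(5)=11.18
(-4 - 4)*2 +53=37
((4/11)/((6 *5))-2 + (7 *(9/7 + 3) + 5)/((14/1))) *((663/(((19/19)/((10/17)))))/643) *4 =8788/7073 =1.24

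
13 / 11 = 1.18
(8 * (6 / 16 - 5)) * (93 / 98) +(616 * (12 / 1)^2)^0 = -3343 / 98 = -34.11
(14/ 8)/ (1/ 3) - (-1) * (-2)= 13/ 4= 3.25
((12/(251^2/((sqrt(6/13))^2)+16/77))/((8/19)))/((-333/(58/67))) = -4466/8228205077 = -0.00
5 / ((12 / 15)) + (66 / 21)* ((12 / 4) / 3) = 263 / 28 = 9.39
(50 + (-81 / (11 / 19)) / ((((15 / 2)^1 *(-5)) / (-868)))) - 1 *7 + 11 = -875718 / 275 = -3184.43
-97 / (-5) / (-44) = -97 / 220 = -0.44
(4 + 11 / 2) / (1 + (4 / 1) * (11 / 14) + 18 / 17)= 2261 / 1238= 1.83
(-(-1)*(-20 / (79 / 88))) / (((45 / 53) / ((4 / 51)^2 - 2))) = 96750016 / 1849311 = 52.32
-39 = -39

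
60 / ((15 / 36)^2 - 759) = -0.08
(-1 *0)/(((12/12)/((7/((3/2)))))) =0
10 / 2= 5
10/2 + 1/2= 11/2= 5.50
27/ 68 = 0.40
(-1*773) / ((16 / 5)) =-3865 / 16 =-241.56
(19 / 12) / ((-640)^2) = 19 / 4915200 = 0.00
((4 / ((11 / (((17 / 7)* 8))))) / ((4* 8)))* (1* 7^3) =833 / 11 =75.73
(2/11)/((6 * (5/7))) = 7/165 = 0.04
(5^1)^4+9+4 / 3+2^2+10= 1948 / 3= 649.33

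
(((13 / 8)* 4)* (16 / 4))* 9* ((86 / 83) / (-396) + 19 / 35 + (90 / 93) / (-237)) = 9818286517 / 78257795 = 125.46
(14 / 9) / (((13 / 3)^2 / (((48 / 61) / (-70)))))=-48 / 51545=-0.00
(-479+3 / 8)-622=-8805 / 8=-1100.62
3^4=81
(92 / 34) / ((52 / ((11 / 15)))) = 253 / 6630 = 0.04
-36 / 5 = -7.20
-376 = -376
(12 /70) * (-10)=-12 /7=-1.71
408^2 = 166464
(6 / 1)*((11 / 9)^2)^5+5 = 49.63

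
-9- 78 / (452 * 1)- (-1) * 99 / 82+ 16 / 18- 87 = -3922702 / 41697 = -94.08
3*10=30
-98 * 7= -686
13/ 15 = 0.87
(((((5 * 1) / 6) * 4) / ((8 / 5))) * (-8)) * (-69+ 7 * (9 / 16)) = 8675 / 8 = 1084.38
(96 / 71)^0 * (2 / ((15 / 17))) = 34 / 15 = 2.27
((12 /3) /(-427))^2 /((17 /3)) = 48 /3099593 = 0.00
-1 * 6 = -6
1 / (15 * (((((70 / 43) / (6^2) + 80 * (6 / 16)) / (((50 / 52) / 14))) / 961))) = 123969 / 846482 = 0.15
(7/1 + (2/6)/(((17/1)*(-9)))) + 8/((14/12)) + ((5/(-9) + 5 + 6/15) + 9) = 444991/16065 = 27.70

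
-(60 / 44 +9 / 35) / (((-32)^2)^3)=-39 / 25836912640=-0.00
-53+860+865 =1672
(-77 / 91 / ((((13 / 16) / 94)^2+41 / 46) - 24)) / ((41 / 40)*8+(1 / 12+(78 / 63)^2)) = 152957521920 / 41005254814823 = 0.00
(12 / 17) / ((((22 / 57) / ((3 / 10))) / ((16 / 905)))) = 8208 / 846175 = 0.01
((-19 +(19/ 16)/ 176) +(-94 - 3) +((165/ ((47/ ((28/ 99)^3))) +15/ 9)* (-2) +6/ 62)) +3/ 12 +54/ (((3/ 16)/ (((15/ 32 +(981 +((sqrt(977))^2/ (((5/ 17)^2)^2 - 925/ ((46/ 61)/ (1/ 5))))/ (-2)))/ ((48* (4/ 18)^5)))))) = 225097640642089304172034459/ 20673078710210910720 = 10888443.07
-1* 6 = -6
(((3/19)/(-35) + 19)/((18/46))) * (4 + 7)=3195896/5985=533.98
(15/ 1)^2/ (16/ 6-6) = -135/ 2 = -67.50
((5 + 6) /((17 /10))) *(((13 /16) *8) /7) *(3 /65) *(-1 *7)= -33 /17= -1.94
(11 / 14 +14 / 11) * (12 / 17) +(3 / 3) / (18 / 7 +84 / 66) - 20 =-18.29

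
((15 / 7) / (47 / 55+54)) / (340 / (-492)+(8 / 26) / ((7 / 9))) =-1319175 / 9977219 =-0.13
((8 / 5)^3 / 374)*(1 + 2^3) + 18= 18.10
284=284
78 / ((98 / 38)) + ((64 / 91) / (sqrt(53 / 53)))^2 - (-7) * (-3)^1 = 80653 / 8281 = 9.74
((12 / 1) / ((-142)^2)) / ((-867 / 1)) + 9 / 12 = 0.75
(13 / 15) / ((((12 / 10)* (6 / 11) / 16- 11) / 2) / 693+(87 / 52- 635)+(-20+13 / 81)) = -30918888 / 23302412477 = -0.00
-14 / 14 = -1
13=13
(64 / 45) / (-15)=-64 / 675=-0.09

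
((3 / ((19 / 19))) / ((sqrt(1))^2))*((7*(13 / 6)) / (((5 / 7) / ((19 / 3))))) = 12103 / 30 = 403.43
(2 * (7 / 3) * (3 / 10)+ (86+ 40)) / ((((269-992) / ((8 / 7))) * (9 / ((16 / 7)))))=-1664 / 32535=-0.05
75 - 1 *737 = -662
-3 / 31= -0.10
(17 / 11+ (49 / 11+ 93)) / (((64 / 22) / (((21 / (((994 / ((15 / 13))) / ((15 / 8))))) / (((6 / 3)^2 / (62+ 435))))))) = 5145525 / 26624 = 193.27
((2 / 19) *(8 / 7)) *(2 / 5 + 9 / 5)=0.26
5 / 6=0.83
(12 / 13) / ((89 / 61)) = 732 / 1157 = 0.63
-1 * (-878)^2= -770884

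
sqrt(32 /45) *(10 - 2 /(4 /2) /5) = 196 *sqrt(10) /75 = 8.26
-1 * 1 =-1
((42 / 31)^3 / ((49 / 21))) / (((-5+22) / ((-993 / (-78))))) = 0.80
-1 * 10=-10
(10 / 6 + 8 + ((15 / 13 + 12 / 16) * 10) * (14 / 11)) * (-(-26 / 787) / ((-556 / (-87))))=19169 / 109393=0.18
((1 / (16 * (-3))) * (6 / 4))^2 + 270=276481 / 1024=270.00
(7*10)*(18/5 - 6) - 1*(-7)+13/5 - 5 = -817/5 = -163.40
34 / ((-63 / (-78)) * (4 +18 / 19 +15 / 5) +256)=16796 / 129635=0.13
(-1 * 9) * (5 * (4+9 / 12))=-855 / 4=-213.75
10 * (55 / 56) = 275 / 28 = 9.82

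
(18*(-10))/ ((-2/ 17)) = 1530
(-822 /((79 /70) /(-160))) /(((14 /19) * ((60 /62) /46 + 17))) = 1113563400 /119843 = 9291.85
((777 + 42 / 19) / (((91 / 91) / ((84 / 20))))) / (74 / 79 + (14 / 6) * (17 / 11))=162105867 / 225017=720.42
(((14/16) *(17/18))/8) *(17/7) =289/1152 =0.25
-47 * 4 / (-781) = 0.24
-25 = -25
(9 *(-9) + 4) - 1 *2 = -79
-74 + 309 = 235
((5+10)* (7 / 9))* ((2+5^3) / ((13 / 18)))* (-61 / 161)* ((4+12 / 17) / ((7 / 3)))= -55778400 / 35581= -1567.65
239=239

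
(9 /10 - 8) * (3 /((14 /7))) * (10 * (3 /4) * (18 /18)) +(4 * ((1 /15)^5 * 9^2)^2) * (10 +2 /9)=-505458981431 /6328125000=-79.87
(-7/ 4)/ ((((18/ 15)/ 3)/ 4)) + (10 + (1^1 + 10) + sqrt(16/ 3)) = 4 *sqrt(3)/ 3 + 7/ 2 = 5.81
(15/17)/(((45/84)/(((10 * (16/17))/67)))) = 0.23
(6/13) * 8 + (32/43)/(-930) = 959552/259935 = 3.69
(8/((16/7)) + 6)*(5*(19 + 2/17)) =30875/34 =908.09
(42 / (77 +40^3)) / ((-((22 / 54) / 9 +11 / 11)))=-1701 / 2712593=-0.00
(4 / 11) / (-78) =-2 / 429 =-0.00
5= 5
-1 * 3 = -3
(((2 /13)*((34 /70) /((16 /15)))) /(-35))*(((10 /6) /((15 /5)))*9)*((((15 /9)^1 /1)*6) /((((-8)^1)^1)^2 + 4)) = -15 /10192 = -0.00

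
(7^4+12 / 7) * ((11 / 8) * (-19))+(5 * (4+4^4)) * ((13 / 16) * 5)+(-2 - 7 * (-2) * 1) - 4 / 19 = -57477.87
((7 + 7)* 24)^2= 112896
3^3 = 27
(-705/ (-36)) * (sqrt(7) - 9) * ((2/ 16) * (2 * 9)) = -6345/ 16 + 705 * sqrt(7)/ 16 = -279.98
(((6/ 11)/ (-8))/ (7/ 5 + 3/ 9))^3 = -91125/ 1497193984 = -0.00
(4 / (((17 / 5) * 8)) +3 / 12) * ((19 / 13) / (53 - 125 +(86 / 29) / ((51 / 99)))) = -4959 / 566072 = -0.01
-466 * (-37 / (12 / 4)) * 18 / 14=51726 / 7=7389.43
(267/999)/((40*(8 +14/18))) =89/116920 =0.00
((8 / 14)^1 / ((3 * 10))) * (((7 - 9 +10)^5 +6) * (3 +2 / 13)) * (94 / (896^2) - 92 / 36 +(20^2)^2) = 55478773304271259 / 176117760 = 315009532.85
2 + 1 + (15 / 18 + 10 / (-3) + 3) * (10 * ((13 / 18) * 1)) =119 / 18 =6.61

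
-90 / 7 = -12.86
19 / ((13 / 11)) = 209 / 13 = 16.08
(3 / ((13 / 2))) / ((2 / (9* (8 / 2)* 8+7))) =885 / 13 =68.08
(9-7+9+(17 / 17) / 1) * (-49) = -588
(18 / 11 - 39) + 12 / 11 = -399 / 11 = -36.27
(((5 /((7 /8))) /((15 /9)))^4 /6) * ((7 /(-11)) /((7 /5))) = -276480 /26411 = -10.47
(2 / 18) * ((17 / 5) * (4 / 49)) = 68 / 2205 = 0.03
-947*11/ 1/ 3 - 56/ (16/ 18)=-10606/ 3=-3535.33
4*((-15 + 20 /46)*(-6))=8040 /23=349.57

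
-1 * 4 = -4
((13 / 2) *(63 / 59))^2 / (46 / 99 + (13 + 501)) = 9486477 / 101311024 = 0.09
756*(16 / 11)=12096 / 11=1099.64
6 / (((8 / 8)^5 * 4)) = 3 / 2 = 1.50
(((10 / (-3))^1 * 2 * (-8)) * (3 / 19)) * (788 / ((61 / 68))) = 8573440 / 1159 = 7397.27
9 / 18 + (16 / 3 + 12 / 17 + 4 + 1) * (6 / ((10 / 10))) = 2269 / 34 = 66.74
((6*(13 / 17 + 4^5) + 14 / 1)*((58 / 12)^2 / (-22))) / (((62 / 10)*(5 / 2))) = -2002421 / 4743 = -422.18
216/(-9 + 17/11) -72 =-100.98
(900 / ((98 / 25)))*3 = 33750 / 49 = 688.78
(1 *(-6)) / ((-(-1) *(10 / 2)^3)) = -6 / 125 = -0.05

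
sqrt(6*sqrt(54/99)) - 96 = -96+66^(3/4)/11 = -93.89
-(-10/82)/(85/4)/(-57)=-4/39729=-0.00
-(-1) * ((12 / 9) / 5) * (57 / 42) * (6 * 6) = 13.03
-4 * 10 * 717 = -28680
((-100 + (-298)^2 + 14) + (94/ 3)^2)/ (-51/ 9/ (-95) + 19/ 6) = 153386620/ 5517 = 27802.54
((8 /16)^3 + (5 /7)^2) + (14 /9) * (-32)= -173375 /3528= -49.14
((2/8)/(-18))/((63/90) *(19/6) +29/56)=-35/6891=-0.01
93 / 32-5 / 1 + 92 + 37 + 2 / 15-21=50899 / 480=106.04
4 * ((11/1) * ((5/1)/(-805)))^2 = 484/25921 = 0.02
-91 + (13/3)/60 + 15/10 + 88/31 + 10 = -427367/5580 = -76.59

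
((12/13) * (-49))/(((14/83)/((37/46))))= -64491/299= -215.69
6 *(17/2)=51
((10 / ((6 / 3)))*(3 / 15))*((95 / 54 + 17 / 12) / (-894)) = -343 / 96552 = -0.00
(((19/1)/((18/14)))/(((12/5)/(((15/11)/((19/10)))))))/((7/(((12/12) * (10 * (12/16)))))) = 625/132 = 4.73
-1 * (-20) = 20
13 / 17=0.76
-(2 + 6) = -8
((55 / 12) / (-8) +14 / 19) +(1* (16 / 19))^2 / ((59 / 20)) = 826699 / 2044704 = 0.40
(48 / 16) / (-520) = -0.01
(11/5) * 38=418/5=83.60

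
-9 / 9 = -1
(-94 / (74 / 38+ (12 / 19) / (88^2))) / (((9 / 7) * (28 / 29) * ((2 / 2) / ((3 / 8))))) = -3133537 / 214905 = -14.58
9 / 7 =1.29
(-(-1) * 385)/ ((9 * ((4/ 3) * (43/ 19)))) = 14.18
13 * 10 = 130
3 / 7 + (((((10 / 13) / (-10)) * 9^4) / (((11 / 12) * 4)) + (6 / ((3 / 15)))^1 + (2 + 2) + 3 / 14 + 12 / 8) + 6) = -95596 / 1001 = -95.50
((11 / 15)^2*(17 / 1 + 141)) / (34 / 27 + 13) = 5214 / 875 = 5.96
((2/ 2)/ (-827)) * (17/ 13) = -17/ 10751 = -0.00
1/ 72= 0.01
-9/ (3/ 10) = -30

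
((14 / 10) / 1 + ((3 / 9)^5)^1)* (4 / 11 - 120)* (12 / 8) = -1122548 / 4455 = -251.97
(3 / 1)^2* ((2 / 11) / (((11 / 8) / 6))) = 864 / 121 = 7.14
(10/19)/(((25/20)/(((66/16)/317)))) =33/6023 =0.01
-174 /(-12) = 29 /2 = 14.50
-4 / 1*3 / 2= -6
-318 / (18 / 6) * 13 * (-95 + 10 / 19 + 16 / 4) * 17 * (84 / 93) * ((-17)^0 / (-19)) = -1127540232 / 11191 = -100754.20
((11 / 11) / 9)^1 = 1 / 9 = 0.11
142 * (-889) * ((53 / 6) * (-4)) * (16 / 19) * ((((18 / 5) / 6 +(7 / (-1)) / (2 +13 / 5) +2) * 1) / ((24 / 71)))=235616662624 / 19665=11981523.65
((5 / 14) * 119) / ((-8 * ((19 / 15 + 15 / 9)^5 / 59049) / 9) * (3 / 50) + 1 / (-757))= -216393848651953125 / 7724782808794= -28012.94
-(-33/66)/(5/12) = 6/5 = 1.20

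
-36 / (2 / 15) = -270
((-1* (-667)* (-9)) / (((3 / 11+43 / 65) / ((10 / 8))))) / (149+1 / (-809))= -1157448435 / 21472192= -53.90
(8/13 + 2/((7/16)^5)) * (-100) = -2739743200/218491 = -12539.39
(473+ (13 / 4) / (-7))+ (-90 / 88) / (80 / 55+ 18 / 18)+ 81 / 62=308200 / 651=473.43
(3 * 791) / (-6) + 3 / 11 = -395.23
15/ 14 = 1.07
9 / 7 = 1.29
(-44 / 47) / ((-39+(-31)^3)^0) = -44 / 47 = -0.94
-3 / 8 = -0.38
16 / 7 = 2.29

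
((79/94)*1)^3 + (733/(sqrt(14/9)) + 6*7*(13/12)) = 38284611/830584 + 2199*sqrt(14)/14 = 633.80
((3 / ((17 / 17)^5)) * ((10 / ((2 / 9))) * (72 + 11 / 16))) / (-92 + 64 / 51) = -8007255 / 74048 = -108.14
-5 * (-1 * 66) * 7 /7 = 330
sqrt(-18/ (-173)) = 3 * sqrt(346)/ 173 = 0.32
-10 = -10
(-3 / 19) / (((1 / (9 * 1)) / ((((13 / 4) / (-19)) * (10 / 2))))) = 1755 / 1444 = 1.22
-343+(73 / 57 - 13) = -20219 / 57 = -354.72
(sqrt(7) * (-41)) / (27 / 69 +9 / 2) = -22.18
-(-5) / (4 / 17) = 85 / 4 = 21.25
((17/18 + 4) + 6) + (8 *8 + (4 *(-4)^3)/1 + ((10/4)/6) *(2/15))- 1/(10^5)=-181.00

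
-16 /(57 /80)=-1280 /57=-22.46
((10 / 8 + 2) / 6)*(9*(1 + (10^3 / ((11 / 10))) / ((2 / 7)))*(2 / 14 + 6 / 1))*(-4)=-58713447 / 154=-381256.15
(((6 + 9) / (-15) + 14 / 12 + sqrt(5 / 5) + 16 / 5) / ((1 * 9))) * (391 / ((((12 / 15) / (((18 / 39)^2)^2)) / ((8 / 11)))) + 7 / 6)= 4271039767 / 508957020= 8.39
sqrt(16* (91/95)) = 4* sqrt(8645)/95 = 3.91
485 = 485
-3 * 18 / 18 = -3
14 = 14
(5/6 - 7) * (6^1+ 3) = -111/2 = -55.50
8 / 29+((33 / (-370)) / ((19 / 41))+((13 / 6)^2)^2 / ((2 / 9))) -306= -6069513713 / 29357280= -206.75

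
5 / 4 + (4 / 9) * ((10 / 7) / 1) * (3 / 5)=137 / 84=1.63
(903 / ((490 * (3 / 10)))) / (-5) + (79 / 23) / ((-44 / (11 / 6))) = -26501 / 19320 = -1.37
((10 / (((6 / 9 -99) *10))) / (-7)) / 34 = 3 / 70210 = 0.00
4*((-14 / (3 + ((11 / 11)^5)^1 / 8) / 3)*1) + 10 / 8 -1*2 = -2017 / 300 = -6.72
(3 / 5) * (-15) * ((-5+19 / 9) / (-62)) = -13 / 31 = -0.42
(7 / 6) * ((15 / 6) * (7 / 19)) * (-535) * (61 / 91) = -1142225 / 2964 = -385.37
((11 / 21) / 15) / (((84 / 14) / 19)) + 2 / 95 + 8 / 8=40637 / 35910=1.13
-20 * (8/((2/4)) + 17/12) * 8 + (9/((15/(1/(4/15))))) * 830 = -5515/6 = -919.17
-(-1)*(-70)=-70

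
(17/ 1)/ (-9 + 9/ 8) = -136/ 63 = -2.16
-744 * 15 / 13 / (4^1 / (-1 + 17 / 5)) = -6696 / 13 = -515.08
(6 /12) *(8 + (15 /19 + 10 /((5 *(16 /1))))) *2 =8.91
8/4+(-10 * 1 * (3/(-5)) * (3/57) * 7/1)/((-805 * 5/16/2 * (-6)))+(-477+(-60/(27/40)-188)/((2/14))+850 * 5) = 180601463/98325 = 1836.78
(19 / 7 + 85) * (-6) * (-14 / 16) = 921 / 2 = 460.50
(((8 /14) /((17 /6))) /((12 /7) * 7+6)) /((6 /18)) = 4 /119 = 0.03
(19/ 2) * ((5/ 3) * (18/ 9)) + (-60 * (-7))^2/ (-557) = -285.03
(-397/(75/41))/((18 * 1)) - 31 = -58127/1350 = -43.06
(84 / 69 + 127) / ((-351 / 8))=-7864 / 2691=-2.92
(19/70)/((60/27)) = 171/1400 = 0.12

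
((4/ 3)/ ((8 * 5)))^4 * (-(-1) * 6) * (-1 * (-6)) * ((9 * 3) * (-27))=-0.03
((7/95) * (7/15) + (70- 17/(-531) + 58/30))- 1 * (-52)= 31275833/252225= 124.00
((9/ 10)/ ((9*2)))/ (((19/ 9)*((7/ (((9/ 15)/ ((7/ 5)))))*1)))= 27/ 18620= 0.00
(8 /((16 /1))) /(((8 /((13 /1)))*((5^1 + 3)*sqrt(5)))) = 13*sqrt(5) /640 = 0.05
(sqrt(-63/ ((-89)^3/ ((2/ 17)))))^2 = 126/ 11984473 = 0.00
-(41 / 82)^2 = -1 / 4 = -0.25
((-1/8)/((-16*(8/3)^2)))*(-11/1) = -99/8192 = -0.01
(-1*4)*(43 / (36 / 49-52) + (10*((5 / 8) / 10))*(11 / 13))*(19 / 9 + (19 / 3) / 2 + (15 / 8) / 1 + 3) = 7398451 / 587808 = 12.59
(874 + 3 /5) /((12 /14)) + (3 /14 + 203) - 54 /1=122806 /105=1169.58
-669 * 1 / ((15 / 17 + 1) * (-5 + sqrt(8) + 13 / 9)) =921213 * sqrt(2) / 6016 + 102357 / 376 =488.78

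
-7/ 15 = -0.47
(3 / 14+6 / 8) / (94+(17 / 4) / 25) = 225 / 21973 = 0.01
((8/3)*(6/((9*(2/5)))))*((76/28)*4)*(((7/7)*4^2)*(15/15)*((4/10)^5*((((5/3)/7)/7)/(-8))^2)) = 4864/34034175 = 0.00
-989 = -989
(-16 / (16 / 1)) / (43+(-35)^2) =-0.00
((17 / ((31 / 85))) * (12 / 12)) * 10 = 14450 / 31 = 466.13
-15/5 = -3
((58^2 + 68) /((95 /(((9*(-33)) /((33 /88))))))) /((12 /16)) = -3624192 /95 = -38149.39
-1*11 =-11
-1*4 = -4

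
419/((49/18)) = 7542/49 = 153.92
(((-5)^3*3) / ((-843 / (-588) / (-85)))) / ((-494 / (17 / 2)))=-26551875 / 69407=-382.55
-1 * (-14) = 14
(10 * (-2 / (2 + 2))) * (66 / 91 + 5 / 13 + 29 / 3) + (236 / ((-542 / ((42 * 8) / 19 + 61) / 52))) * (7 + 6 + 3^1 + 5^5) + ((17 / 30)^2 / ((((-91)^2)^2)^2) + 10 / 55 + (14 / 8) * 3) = -670709685239613202951666348427 / 119855848102175699063550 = -5595969.62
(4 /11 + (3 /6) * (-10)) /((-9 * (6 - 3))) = 17 /99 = 0.17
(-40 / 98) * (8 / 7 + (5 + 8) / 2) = -1070 / 343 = -3.12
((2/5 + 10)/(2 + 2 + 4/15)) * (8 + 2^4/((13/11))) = 52.50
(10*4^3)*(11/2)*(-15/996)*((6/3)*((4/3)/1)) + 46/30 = -174091/1245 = -139.83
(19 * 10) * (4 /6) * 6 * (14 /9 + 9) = 72200 /9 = 8022.22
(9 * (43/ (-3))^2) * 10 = 18490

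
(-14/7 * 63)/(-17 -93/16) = 2016/365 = 5.52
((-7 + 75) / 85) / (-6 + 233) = 4 / 1135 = 0.00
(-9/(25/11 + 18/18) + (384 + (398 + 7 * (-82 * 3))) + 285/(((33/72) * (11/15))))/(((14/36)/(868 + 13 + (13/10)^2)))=-36456774111/169400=-215211.18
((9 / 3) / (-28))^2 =9 / 784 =0.01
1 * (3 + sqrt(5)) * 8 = 8 * sqrt(5) + 24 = 41.89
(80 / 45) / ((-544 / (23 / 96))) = -23 / 29376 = -0.00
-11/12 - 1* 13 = -167/12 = -13.92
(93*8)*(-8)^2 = 47616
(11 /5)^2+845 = 21246 /25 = 849.84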